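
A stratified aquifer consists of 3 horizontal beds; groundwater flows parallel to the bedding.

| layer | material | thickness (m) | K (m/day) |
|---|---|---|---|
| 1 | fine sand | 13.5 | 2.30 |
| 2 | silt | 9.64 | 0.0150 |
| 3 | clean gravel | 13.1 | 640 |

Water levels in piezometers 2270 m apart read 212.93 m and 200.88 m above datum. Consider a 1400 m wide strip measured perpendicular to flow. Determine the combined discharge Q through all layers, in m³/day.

62500

Flow is parallel to layering, so each bed carries its own Darcy discharge and the transmissivities add.
Σ(K_i·b_i) = 2.30×13.5 + 0.0150×9.64 + 640×13.1 = 8415 m²/day.
Hydraulic gradient i = (212.93 − 200.88) / 2270 = 12.05 / 2270 = 0.005308.
Q = Σ(K_i·b_i) · W · i = 8415 × 1400 × 0.005308 = 62539 m³/day.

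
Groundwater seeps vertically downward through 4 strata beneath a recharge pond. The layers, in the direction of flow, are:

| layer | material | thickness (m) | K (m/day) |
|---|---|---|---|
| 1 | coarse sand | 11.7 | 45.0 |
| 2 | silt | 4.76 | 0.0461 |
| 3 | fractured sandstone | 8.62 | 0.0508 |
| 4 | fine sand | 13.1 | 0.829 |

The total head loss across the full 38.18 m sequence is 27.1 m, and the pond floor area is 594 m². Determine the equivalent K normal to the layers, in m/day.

Flow is perpendicular to layering, so the layers act in series and the equivalent K is the thickness-weighted harmonic mean.
Total thickness L = 11.7 + 4.76 + 8.62 + 13.1 = 38.18 m.
Σ(b_i/K_i) = 11.7/45.0 + 4.76/0.0461 + 8.62/0.0508 + 13.1/0.829 = 289.0 d.
K_eq = L / Σ(b_i/K_i) = 38.18 / 289.0 = 0.1321 m/day.

0.132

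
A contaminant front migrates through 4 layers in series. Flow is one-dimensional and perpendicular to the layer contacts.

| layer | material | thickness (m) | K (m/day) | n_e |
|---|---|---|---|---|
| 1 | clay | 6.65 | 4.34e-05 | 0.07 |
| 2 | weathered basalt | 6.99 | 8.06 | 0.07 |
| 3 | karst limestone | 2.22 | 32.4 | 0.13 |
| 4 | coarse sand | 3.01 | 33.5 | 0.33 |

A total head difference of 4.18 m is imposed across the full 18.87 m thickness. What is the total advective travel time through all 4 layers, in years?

With flow normal to the layers, continuity requires the same specific discharge q through every layer.
Σ(b_i/K_i) = 6.65/4.34e-05 + 6.99/8.06 + 2.22/32.4 + 3.01/33.5 = 1.532e+05 d.
q = Δh / Σ(b_i/K_i) = 4.18 / 1.532e+05 = 2.728e-05 m/day.
In each layer the seepage velocity is v_i = q/n_i, so the layer transit time is t_i = b_i·n_i / q:
  layer 1 (clay): t_1 = 6.65 × 0.07 / 2.728e-05 = 17064 d
  layer 2 (weathered basalt): t_2 = 6.99 × 0.07 / 2.728e-05 = 17936 d
  layer 3 (karst limestone): t_3 = 2.22 × 0.13 / 2.728e-05 = 10579 d
  layer 4 (coarse sand): t_4 = 3.01 × 0.33 / 2.728e-05 = 36412 d
Total t = Σ t_i = 81991 days = 224.5 years.

224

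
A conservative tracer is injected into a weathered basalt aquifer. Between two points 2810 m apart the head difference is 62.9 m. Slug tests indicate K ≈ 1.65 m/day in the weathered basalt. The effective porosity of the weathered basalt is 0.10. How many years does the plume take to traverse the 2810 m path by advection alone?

Hydraulic gradient i = Δh / L = 62.9 / 2810 = 0.02238.
Darcy flux q = K · i = 1.650 × 0.02238 = 0.03693 m/day.
Seepage velocity v = q / n_e = 0.03693 / 0.10 = 0.3693 m/day.
Travel time t = L / v = 2810 / 0.3693 = 7608 days = 20.83 years.

20.8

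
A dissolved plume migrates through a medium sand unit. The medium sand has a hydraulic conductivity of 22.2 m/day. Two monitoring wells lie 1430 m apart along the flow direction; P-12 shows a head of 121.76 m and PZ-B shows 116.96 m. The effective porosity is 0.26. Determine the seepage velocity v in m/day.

Hydraulic gradient i = (121.76 − 116.96) / 1430 = 4.8 / 1430 = 0.003357.
Darcy flux q = K · i = 22.20 × 0.003357 = 0.07452 m/day.
Seepage velocity v = q / n_e = 0.07452 / 0.26 = 0.2866 m/day.

0.287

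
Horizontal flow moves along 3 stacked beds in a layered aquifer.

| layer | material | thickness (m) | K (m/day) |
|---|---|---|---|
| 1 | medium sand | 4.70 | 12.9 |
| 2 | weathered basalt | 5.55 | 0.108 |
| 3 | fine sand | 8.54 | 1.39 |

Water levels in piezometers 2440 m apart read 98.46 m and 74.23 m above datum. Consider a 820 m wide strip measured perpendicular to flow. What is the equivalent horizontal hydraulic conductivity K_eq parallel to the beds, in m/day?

Flow is parallel to layering, so each bed carries its own Darcy discharge and the transmissivities add.
Σ(K_i·b_i) = 12.9×4.70 + 0.108×5.55 + 1.39×8.54 = 73.10 m²/day.
Total thickness b = 18.79 m, so K_eq = Σ(K_i·b_i)/b = 3.890 m/day.

3.89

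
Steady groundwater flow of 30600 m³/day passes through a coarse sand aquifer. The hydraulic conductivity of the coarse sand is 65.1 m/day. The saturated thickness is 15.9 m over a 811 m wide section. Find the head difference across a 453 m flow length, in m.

Cross-sectional area A = 811 × 15.9 = 12895 m².
From Q = K·A·i, i = Q / (K·A) = 30600 / (65.10 × 12895) = 0.03645.
Head loss Δh = i · L = 0.03645 × 453 = 16.51 m.

16.5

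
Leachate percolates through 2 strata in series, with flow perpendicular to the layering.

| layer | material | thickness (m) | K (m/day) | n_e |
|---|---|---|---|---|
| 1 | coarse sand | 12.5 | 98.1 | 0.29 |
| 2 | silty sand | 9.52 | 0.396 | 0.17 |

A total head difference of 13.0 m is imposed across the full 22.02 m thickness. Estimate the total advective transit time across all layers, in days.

With flow normal to the layers, continuity requires the same specific discharge q through every layer.
Σ(b_i/K_i) = 12.5/98.1 + 9.52/0.396 = 24.17 d.
q = Δh / Σ(b_i/K_i) = 13.0 / 24.17 = 0.5379 m/day.
In each layer the seepage velocity is v_i = q/n_i, so the layer transit time is t_i = b_i·n_i / q:
  layer 1 (coarse sand): t_1 = 12.5 × 0.29 / 0.5379 = 6.739 d
  layer 2 (silty sand): t_2 = 9.52 × 0.17 / 0.5379 = 3.009 d
Total t = Σ t_i = 9.748 days.

9.75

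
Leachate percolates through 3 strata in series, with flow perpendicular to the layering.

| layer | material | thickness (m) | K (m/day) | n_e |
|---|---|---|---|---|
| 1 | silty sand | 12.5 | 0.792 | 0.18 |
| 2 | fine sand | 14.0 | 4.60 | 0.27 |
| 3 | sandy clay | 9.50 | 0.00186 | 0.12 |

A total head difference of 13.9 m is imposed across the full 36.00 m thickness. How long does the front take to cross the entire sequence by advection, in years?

7.24

With flow normal to the layers, continuity requires the same specific discharge q through every layer.
Σ(b_i/K_i) = 12.5/0.792 + 14.0/4.60 + 9.50/0.00186 = 5126 d.
q = Δh / Σ(b_i/K_i) = 13.9 / 5126 = 0.002711 m/day.
In each layer the seepage velocity is v_i = q/n_i, so the layer transit time is t_i = b_i·n_i / q:
  layer 1 (silty sand): t_1 = 12.5 × 0.18 / 0.002711 = 829.8 d
  layer 2 (fine sand): t_2 = 14.0 × 0.27 / 0.002711 = 1394 d
  layer 3 (sandy clay): t_3 = 9.50 × 0.12 / 0.002711 = 420.4 d
Total t = Σ t_i = 2644 days = 7.240 years.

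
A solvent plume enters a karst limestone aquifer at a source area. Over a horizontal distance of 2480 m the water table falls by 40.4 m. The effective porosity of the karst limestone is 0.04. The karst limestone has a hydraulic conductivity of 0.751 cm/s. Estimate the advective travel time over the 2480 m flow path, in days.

9.38

Convert K: 0.751 cm/s × 864 = 648.9 m/day.
Hydraulic gradient i = Δh / L = 40.4 / 2480 = 0.01629.
Darcy flux q = K · i = 648.9 × 0.01629 = 10.57 m/day.
Seepage velocity v = q / n_e = 10.57 / 0.04 = 264.3 m/day.
Travel time t = L / v = 2480 / 264.3 = 9.385 days.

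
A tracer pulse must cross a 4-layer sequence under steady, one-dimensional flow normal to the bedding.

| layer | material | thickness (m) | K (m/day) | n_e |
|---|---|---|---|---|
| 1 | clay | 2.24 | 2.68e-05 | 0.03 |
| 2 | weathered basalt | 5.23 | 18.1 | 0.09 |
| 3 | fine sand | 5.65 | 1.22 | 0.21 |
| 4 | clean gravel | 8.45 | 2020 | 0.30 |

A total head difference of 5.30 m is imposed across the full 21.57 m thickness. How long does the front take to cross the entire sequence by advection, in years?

184

With flow normal to the layers, continuity requires the same specific discharge q through every layer.
Σ(b_i/K_i) = 2.24/2.68e-05 + 5.23/18.1 + 5.65/1.22 + 8.45/2020 = 83587 d.
q = Δh / Σ(b_i/K_i) = 5.30 / 83587 = 6.341e-05 m/day.
In each layer the seepage velocity is v_i = q/n_i, so the layer transit time is t_i = b_i·n_i / q:
  layer 1 (clay): t_1 = 2.24 × 0.03 / 6.341e-05 = 1060 d
  layer 2 (weathered basalt): t_2 = 5.23 × 0.09 / 6.341e-05 = 7423 d
  layer 3 (fine sand): t_3 = 5.65 × 0.21 / 6.341e-05 = 18712 d
  layer 4 (clean gravel): t_4 = 8.45 × 0.30 / 6.341e-05 = 39980 d
Total t = Σ t_i = 67176 days = 183.9 years.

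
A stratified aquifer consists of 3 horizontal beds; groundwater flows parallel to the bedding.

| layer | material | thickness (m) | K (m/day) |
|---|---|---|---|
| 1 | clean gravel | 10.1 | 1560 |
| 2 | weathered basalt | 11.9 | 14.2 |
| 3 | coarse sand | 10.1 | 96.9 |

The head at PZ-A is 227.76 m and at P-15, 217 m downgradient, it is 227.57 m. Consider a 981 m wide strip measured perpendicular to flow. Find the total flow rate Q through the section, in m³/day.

14500

Flow is parallel to layering, so each bed carries its own Darcy discharge and the transmissivities add.
Σ(K_i·b_i) = 1560×10.1 + 14.2×11.9 + 96.9×10.1 = 16904 m²/day.
Hydraulic gradient i = (227.76 − 227.57) / 217 = 0.19 / 217 = 0.0008756.
Q = Σ(K_i·b_i) · W · i = 16904 × 981 × 0.0008756 = 14519 m³/day.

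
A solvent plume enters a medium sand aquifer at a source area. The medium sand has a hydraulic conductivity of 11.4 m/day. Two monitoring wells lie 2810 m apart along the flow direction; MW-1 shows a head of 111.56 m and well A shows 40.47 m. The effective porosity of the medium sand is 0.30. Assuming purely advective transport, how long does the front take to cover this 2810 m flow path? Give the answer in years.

8.00

Hydraulic gradient i = (111.56 − 40.47) / 2810 = 71.09 / 2810 = 0.02530.
Darcy flux q = K · i = 11.40 × 0.02530 = 0.2884 m/day.
Seepage velocity v = q / n_e = 0.2884 / 0.30 = 0.9614 m/day.
Travel time t = L / v = 2810 / 0.9614 = 2923 days = 8.003 years.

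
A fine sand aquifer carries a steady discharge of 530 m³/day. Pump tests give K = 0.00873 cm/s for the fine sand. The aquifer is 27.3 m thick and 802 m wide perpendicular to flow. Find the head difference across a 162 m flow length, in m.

Convert K: 0.00873 cm/s × 864 = 7.543 m/day.
Cross-sectional area A = 802 × 27.3 = 21895 m².
From Q = K·A·i, i = Q / (K·A) = 530 / (7.543 × 21895) = 0.003209.
Head loss Δh = i · L = 0.003209 × 162 = 0.5199 m.

0.520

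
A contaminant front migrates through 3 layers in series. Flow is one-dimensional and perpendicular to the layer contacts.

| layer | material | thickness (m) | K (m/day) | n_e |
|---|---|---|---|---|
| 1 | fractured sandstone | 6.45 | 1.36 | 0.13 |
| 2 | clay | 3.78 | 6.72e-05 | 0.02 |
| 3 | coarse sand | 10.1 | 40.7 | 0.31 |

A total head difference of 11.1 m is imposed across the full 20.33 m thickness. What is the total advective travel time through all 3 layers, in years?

56.1

With flow normal to the layers, continuity requires the same specific discharge q through every layer.
Σ(b_i/K_i) = 6.45/1.36 + 3.78/6.72e-05 + 10.1/40.7 = 56255 d.
q = Δh / Σ(b_i/K_i) = 11.1 / 56255 = 0.0001973 m/day.
In each layer the seepage velocity is v_i = q/n_i, so the layer transit time is t_i = b_i·n_i / q:
  layer 1 (fractured sandstone): t_1 = 6.45 × 0.13 / 0.0001973 = 4250 d
  layer 2 (clay): t_2 = 3.78 × 0.02 / 0.0001973 = 383.1 d
  layer 3 (coarse sand): t_3 = 10.1 × 0.31 / 0.0001973 = 15868 d
Total t = Σ t_i = 20501 days = 56.13 years.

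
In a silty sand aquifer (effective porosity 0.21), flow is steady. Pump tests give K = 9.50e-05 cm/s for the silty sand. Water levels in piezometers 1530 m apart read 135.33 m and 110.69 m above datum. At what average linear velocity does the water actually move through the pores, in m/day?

Convert K: 9.50e-05 cm/s × 864 = 0.08208 m/day.
Hydraulic gradient i = (135.33 − 110.69) / 1530 = 24.64 / 1530 = 0.01610.
Darcy flux q = K · i = 0.08208 × 0.01610 = 0.001322 m/day.
Seepage velocity v = q / n_e = 0.001322 / 0.21 = 0.006295 m/day.

0.00629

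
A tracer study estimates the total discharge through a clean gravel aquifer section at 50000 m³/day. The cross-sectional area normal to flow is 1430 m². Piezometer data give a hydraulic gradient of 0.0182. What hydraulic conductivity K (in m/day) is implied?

1920

Hydraulic gradient i = 0.0182.
From Q = K·A·i, K = Q / (A·i) = 50000 / (1430 × 0.01820) = 1921 m/day.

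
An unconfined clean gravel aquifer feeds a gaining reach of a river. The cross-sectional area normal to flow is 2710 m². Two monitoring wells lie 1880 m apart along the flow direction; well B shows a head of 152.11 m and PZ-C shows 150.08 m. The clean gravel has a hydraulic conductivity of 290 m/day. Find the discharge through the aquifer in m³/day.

Hydraulic gradient i = (152.11 − 150.08) / 1880 = 2.03 / 1880 = 0.001080.
Darcy's law: Q = K · A · i = 290.0 × 2710 × 0.001080 = 848.6 m³/day.

849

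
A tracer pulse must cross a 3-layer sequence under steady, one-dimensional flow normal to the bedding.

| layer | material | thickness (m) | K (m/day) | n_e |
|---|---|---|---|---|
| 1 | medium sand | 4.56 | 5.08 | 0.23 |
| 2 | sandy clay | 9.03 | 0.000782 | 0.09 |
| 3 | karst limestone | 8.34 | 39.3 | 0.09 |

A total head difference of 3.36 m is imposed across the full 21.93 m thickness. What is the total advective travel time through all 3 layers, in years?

24.6

With flow normal to the layers, continuity requires the same specific discharge q through every layer.
Σ(b_i/K_i) = 4.56/5.08 + 9.03/0.000782 + 8.34/39.3 = 11548 d.
q = Δh / Σ(b_i/K_i) = 3.36 / 11548 = 0.0002909 m/day.
In each layer the seepage velocity is v_i = q/n_i, so the layer transit time is t_i = b_i·n_i / q:
  layer 1 (medium sand): t_1 = 4.56 × 0.23 / 0.0002909 = 3605 d
  layer 2 (sandy clay): t_2 = 9.03 × 0.09 / 0.0002909 = 2793 d
  layer 3 (karst limestone): t_3 = 8.34 × 0.09 / 0.0002909 = 2580 d
Total t = Σ t_i = 8978 days = 24.58 years.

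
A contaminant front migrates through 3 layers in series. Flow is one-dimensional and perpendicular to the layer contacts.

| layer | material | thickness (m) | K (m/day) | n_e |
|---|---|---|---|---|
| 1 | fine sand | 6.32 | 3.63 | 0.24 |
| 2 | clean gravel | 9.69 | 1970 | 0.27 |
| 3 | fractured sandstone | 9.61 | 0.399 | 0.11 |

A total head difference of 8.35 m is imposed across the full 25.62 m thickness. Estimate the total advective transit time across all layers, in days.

With flow normal to the layers, continuity requires the same specific discharge q through every layer.
Σ(b_i/K_i) = 6.32/3.63 + 9.69/1970 + 9.61/0.399 = 25.83 d.
q = Δh / Σ(b_i/K_i) = 8.35 / 25.83 = 0.3233 m/day.
In each layer the seepage velocity is v_i = q/n_i, so the layer transit time is t_i = b_i·n_i / q:
  layer 1 (fine sand): t_1 = 6.32 × 0.24 / 0.3233 = 4.692 d
  layer 2 (clean gravel): t_2 = 9.69 × 0.27 / 0.3233 = 8.094 d
  layer 3 (fractured sandstone): t_3 = 9.61 × 0.11 / 0.3233 = 3.270 d
Total t = Σ t_i = 16.06 days.

16.1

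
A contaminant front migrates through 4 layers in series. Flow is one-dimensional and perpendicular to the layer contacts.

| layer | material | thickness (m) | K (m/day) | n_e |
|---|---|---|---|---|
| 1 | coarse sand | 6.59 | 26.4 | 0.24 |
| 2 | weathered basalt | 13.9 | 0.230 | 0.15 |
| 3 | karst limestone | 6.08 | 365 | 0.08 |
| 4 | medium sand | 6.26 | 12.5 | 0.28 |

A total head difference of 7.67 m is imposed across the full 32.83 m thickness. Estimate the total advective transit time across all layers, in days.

With flow normal to the layers, continuity requires the same specific discharge q through every layer.
Σ(b_i/K_i) = 6.59/26.4 + 13.9/0.230 + 6.08/365 + 6.26/12.5 = 61.20 d.
q = Δh / Σ(b_i/K_i) = 7.67 / 61.20 = 0.1253 m/day.
In each layer the seepage velocity is v_i = q/n_i, so the layer transit time is t_i = b_i·n_i / q:
  layer 1 (coarse sand): t_1 = 6.59 × 0.24 / 0.1253 = 12.62 d
  layer 2 (weathered basalt): t_2 = 13.9 × 0.15 / 0.1253 = 16.64 d
  layer 3 (karst limestone): t_3 = 6.08 × 0.08 / 0.1253 = 3.881 d
  layer 4 (medium sand): t_4 = 6.26 × 0.28 / 0.1253 = 13.99 d
Total t = Σ t_i = 47.12 days.

47.1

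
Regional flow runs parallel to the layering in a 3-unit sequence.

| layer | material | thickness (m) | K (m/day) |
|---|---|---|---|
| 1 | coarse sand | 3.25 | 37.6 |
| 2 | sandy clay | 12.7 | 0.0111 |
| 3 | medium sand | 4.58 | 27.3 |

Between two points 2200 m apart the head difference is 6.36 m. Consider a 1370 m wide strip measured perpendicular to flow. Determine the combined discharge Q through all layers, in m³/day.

980

Flow is parallel to layering, so each bed carries its own Darcy discharge and the transmissivities add.
Σ(K_i·b_i) = 37.6×3.25 + 0.0111×12.7 + 27.3×4.58 = 247.4 m²/day.
Hydraulic gradient i = Δh / L = 6.36 / 2200 = 0.002891.
Q = Σ(K_i·b_i) · W · i = 247.4 × 1370 × 0.002891 = 979.7 m³/day.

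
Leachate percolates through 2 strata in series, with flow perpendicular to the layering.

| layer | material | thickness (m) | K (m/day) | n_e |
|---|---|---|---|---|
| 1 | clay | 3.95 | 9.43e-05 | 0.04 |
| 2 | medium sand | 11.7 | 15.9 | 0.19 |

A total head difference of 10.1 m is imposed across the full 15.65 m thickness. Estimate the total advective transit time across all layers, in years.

With flow normal to the layers, continuity requires the same specific discharge q through every layer.
Σ(b_i/K_i) = 3.95/9.43e-05 + 11.7/15.9 = 41888 d.
q = Δh / Σ(b_i/K_i) = 10.1 / 41888 = 0.0002411 m/day.
In each layer the seepage velocity is v_i = q/n_i, so the layer transit time is t_i = b_i·n_i / q:
  layer 1 (clay): t_1 = 3.95 × 0.04 / 0.0002411 = 655.3 d
  layer 2 (medium sand): t_2 = 11.7 × 0.19 / 0.0002411 = 9220 d
Total t = Σ t_i = 9875 days = 27.04 years.

27.0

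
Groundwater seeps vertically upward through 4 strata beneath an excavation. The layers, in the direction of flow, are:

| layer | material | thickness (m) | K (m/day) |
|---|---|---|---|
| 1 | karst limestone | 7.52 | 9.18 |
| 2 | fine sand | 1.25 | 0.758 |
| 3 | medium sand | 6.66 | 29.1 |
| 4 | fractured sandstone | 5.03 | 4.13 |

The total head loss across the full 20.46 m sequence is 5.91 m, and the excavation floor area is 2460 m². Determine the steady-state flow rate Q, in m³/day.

Flow is perpendicular to layering, so the layers act in series and the equivalent K is the thickness-weighted harmonic mean.
Total thickness L = 7.52 + 1.25 + 6.66 + 5.03 = 20.46 m.
Σ(b_i/K_i) = 7.52/9.18 + 1.25/0.758 + 6.66/29.1 + 5.03/4.13 = 3.915 d.
K_eq = L / Σ(b_i/K_i) = 20.46 / 3.915 = 5.226 m/day.
Q = K_eq · A · (Δh/L) = 5.226 × 2460 × (5.91/20.46) = 3714 m³/day.

3710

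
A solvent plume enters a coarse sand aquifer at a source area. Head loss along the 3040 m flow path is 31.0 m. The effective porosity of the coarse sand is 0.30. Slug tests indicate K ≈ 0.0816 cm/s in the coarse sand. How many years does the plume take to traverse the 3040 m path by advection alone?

3.47

Convert K: 0.0816 cm/s × 864 = 70.50 m/day.
Hydraulic gradient i = Δh / L = 31.0 / 3040 = 0.01020.
Darcy flux q = K · i = 70.50 × 0.01020 = 0.7189 m/day.
Seepage velocity v = q / n_e = 0.7189 / 0.30 = 2.396 m/day.
Travel time t = L / v = 3040 / 2.396 = 1269 days = 3.473 years.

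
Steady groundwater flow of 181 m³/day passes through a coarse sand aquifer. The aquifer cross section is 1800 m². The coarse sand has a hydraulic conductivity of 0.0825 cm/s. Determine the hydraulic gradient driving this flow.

Convert K: 0.0825 cm/s × 864 = 71.28 m/day.
From Q = K·A·i, i = Q / (K·A) = 181 / (71.28 × 1800) = 0.001411.

0.00141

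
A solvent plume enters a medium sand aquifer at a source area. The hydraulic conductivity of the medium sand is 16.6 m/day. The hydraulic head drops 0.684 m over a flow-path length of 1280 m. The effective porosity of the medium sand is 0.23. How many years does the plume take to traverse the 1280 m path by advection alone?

90.9

Hydraulic gradient i = Δh / L = 0.684 / 1280 = 0.0005344.
Darcy flux q = K · i = 16.60 × 0.0005344 = 0.008871 m/day.
Seepage velocity v = q / n_e = 0.008871 / 0.23 = 0.03857 m/day.
Travel time t = L / v = 1280 / 0.03857 = 33188 days = 90.86 years.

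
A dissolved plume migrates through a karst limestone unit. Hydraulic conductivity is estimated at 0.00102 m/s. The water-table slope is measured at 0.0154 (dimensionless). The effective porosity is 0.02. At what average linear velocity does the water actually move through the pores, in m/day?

Convert K: 0.00102 m/s × 86400 = 88.13 m/day.
Hydraulic gradient i = 0.0154.
Darcy flux q = K · i = 88.13 × 0.01540 = 1.357 m/day.
Seepage velocity v = q / n_e = 1.357 / 0.02 = 67.86 m/day.

67.9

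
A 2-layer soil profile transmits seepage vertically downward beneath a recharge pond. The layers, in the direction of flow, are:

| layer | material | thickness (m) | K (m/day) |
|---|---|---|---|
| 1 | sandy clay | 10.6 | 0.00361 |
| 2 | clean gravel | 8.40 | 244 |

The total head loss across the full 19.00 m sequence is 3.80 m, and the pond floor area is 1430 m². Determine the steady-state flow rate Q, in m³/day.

1.85

Flow is perpendicular to layering, so the layers act in series and the equivalent K is the thickness-weighted harmonic mean.
Total thickness L = 10.6 + 8.40 = 19.00 m.
Σ(b_i/K_i) = 10.6/0.00361 + 8.40/244 = 2936 d.
K_eq = L / Σ(b_i/K_i) = 19.00 / 2936 = 0.006471 m/day.
Q = K_eq · A · (Δh/L) = 0.006471 × 1430 × (3.80/19.00) = 1.851 m³/day.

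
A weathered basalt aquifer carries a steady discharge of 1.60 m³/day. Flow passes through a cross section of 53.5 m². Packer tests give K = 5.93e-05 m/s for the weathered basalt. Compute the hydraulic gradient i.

0.00584

Convert K: 5.93e-05 m/s × 86400 = 5.124 m/day.
From Q = K·A·i, i = Q / (K·A) = 1.60 / (5.124 × 53.50) = 0.005837.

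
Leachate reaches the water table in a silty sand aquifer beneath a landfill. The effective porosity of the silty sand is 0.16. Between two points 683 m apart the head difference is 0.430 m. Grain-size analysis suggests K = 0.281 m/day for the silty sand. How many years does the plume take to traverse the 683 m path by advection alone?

1690

Hydraulic gradient i = Δh / L = 0.430 / 683 = 0.0006296.
Darcy flux q = K · i = 0.2810 × 0.0006296 = 0.0001769 m/day.
Seepage velocity v = q / n_e = 0.0001769 / 0.16 = 0.001106 m/day.
Travel time t = L / v = 683 / 0.001106 = 6.177e+05 days = 1691 years.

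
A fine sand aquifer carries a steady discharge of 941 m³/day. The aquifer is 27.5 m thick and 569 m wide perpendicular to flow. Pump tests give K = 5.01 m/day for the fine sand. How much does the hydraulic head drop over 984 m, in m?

11.8

Cross-sectional area A = 569 × 27.5 = 15648 m².
From Q = K·A·i, i = Q / (K·A) = 941 / (5.010 × 15648) = 0.01200.
Head loss Δh = i · L = 0.01200 × 984 = 11.81 m.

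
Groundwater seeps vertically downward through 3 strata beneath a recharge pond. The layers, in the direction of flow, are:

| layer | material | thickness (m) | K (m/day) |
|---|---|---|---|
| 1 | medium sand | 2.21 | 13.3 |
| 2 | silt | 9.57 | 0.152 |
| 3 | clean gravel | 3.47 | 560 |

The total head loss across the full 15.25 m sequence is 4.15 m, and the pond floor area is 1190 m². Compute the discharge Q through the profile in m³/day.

Flow is perpendicular to layering, so the layers act in series and the equivalent K is the thickness-weighted harmonic mean.
Total thickness L = 2.21 + 9.57 + 3.47 = 15.25 m.
Σ(b_i/K_i) = 2.21/13.3 + 9.57/0.152 + 3.47/560 = 63.13 d.
K_eq = L / Σ(b_i/K_i) = 15.25 / 63.13 = 0.2416 m/day.
Q = K_eq · A · (Δh/L) = 0.2416 × 1190 × (4.15/15.25) = 78.22 m³/day.

78.2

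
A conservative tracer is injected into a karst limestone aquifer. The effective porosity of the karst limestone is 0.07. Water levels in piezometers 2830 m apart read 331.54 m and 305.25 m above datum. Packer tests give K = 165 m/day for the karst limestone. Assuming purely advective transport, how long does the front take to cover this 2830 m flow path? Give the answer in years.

Hydraulic gradient i = (331.54 − 305.25) / 2830 = 26.29 / 2830 = 0.009290.
Darcy flux q = K · i = 165.0 × 0.009290 = 1.533 m/day.
Seepage velocity v = q / n_e = 1.533 / 0.07 = 21.90 m/day.
Travel time t = L / v = 2830 / 21.90 = 129.2 days = 0.3538 years.

0.354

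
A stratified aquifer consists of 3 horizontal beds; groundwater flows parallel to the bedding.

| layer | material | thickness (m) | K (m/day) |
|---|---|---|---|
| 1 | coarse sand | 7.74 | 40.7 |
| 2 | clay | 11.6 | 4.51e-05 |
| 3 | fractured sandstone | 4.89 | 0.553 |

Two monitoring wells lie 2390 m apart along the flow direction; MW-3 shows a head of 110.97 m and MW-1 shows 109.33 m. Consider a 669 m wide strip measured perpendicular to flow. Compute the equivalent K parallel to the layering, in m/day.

13.1

Flow is parallel to layering, so each bed carries its own Darcy discharge and the transmissivities add.
Σ(K_i·b_i) = 40.7×7.74 + 4.51e-05×11.6 + 0.553×4.89 = 317.7 m²/day.
Total thickness b = 24.23 m, so K_eq = Σ(K_i·b_i)/b = 13.11 m/day.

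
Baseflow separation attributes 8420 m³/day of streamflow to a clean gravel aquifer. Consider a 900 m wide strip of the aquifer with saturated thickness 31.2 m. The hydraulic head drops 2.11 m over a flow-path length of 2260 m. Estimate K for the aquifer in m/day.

Cross-sectional area A = 900 × 31.2 = 28080 m².
Hydraulic gradient i = Δh / L = 2.11 / 2260 = 0.0009336.
From Q = K·A·i, K = Q / (A·i) = 8420 / (28080 × 0.0009336) = 321.2 m/day.

321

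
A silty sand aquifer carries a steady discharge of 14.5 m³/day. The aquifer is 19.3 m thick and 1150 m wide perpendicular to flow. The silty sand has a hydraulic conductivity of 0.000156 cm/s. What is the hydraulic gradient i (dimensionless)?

0.00485

Convert K: 0.000156 cm/s × 864 = 0.1348 m/day.
Cross-sectional area A = 1150 × 19.3 = 22195 m².
From Q = K·A·i, i = Q / (K·A) = 14.5 / (0.1348 × 22195) = 0.004847.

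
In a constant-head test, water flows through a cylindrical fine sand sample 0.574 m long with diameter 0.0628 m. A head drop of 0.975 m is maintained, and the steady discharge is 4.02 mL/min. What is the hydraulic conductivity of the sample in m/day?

Cross-sectional area A = π·(d/2)² = π × (0.0628/2)² = 0.003097 m².
Convert discharge: 4.02 mL/min = 6.700e-08 m³/s.
Darcy's law rearranged: K = Q·L / (A·Δh) = 6.700e-08 × 0.574 / (0.003097 × 0.975) = 1.273e-05 m/s = 1.100 m/day.

1.10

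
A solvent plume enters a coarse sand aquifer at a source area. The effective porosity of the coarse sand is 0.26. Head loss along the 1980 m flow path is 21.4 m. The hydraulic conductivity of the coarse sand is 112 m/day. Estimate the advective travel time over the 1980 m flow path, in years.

Hydraulic gradient i = Δh / L = 21.4 / 1980 = 0.01081.
Darcy flux q = K · i = 112.0 × 0.01081 = 1.211 m/day.
Seepage velocity v = q / n_e = 1.211 / 0.26 = 4.656 m/day.
Travel time t = L / v = 1980 / 4.656 = 425.3 days = 1.164 years.

1.16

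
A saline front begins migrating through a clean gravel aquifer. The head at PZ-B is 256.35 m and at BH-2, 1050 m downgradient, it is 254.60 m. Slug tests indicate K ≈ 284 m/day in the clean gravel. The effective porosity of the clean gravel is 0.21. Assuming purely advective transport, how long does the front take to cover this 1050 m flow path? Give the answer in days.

466

Hydraulic gradient i = (256.35 − 254.60) / 1050 = 1.75 / 1050 = 0.001667.
Darcy flux q = K · i = 284.0 × 0.001667 = 0.4733 m/day.
Seepage velocity v = q / n_e = 0.4733 / 0.21 = 2.254 m/day.
Travel time t = L / v = 1050 / 2.254 = 465.8 days.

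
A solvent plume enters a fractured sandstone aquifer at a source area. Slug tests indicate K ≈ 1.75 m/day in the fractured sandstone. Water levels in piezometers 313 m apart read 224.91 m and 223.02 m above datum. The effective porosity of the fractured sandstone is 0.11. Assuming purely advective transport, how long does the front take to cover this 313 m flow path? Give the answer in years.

8.92

Hydraulic gradient i = (224.91 − 223.02) / 313 = 1.89 / 313 = 0.006038.
Darcy flux q = K · i = 1.750 × 0.006038 = 0.01057 m/day.
Seepage velocity v = q / n_e = 0.01057 / 0.11 = 0.09606 m/day.
Travel time t = L / v = 313 / 0.09606 = 3258 days = 8.921 years.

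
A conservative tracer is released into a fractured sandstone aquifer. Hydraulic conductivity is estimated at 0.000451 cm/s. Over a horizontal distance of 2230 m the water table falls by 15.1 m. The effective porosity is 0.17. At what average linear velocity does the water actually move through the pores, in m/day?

Convert K: 0.000451 cm/s × 864 = 0.3897 m/day.
Hydraulic gradient i = Δh / L = 15.1 / 2230 = 0.006771.
Darcy flux q = K · i = 0.3897 × 0.006771 = 0.002639 m/day.
Seepage velocity v = q / n_e = 0.002639 / 0.17 = 0.01552 m/day.

0.0155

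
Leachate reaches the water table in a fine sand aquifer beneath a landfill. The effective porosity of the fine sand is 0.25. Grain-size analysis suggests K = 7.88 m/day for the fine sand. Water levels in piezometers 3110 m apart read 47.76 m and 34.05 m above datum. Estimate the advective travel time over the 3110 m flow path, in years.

Hydraulic gradient i = (47.76 − 34.05) / 3110 = 13.71 / 3110 = 0.004408.
Darcy flux q = K · i = 7.880 × 0.004408 = 0.03474 m/day.
Seepage velocity v = q / n_e = 0.03474 / 0.25 = 0.1390 m/day.
Travel time t = L / v = 3110 / 0.1390 = 22382 days = 61.28 years.

61.3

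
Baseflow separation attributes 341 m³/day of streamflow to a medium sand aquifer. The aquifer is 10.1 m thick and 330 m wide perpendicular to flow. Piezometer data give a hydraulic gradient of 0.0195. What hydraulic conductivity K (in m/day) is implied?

5.25

Cross-sectional area A = 330 × 10.1 = 3333 m².
Hydraulic gradient i = 0.0195.
From Q = K·A·i, K = Q / (A·i) = 341 / (3333 × 0.01950) = 5.247 m/day.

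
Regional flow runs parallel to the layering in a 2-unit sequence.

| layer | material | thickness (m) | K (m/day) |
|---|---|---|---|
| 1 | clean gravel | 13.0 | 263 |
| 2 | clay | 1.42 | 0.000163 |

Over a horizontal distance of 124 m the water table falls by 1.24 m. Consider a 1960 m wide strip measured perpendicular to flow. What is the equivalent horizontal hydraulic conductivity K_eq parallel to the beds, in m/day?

237

Flow is parallel to layering, so each bed carries its own Darcy discharge and the transmissivities add.
Σ(K_i·b_i) = 263×13.0 + 0.000163×1.42 = 3419 m²/day.
Total thickness b = 14.42 m, so K_eq = Σ(K_i·b_i)/b = 237.1 m/day.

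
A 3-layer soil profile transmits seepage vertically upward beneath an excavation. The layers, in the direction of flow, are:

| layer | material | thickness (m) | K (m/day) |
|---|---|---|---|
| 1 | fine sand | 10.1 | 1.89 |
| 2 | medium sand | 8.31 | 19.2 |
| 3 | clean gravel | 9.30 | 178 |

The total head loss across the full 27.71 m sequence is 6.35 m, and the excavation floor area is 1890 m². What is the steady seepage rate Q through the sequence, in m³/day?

2060

Flow is perpendicular to layering, so the layers act in series and the equivalent K is the thickness-weighted harmonic mean.
Total thickness L = 10.1 + 8.31 + 9.30 = 27.71 m.
Σ(b_i/K_i) = 10.1/1.89 + 8.31/19.2 + 9.30/178 = 5.829 d.
K_eq = L / Σ(b_i/K_i) = 27.71 / 5.829 = 4.754 m/day.
Q = K_eq · A · (Δh/L) = 4.754 × 1890 × (6.35/27.71) = 2059 m³/day.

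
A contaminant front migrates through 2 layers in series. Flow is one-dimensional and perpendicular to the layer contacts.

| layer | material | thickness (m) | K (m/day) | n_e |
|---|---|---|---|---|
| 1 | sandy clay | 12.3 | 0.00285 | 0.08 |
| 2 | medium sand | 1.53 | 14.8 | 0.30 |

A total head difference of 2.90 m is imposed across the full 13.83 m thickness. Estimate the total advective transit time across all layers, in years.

5.88

With flow normal to the layers, continuity requires the same specific discharge q through every layer.
Σ(b_i/K_i) = 12.3/0.00285 + 1.53/14.8 = 4316 d.
q = Δh / Σ(b_i/K_i) = 2.90 / 4316 = 0.0006719 m/day.
In each layer the seepage velocity is v_i = q/n_i, so the layer transit time is t_i = b_i·n_i / q:
  layer 1 (sandy clay): t_1 = 12.3 × 0.08 / 0.0006719 = 1464 d
  layer 2 (medium sand): t_2 = 1.53 × 0.30 / 0.0006719 = 683.1 d
Total t = Σ t_i = 2148 days = 5.880 years.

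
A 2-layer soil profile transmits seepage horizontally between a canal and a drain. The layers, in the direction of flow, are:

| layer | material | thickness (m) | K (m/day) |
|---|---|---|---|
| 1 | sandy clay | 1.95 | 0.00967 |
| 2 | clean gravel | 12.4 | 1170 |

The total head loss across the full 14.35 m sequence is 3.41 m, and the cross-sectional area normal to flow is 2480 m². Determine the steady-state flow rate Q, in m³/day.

Flow is perpendicular to layering, so the layers act in series and the equivalent K is the thickness-weighted harmonic mean.
Total thickness L = 1.95 + 12.4 = 14.35 m.
Σ(b_i/K_i) = 1.95/0.00967 + 12.4/1170 = 201.7 d.
K_eq = L / Σ(b_i/K_i) = 14.35 / 201.7 = 0.07116 m/day.
Q = K_eq · A · (Δh/L) = 0.07116 × 2480 × (3.41/14.35) = 41.93 m³/day.

41.9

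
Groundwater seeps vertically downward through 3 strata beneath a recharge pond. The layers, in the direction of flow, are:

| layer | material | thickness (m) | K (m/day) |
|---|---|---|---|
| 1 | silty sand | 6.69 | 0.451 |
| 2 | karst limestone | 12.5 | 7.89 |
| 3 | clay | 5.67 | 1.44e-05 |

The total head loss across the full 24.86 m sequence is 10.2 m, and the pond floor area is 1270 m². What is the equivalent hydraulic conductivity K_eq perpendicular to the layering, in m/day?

Flow is perpendicular to layering, so the layers act in series and the equivalent K is the thickness-weighted harmonic mean.
Total thickness L = 6.69 + 12.5 + 5.67 = 24.86 m.
Σ(b_i/K_i) = 6.69/0.451 + 12.5/7.89 + 5.67/1.44e-05 = 3.938e+05 d.
K_eq = L / Σ(b_i/K_i) = 24.86 / 3.938e+05 = 6.313e-05 m/day.

6.31e-05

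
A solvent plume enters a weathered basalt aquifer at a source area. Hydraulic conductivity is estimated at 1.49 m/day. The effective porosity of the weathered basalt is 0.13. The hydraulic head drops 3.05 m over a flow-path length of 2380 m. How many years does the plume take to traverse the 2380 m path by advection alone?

Hydraulic gradient i = Δh / L = 3.05 / 2380 = 0.001282.
Darcy flux q = K · i = 1.490 × 0.001282 = 0.001909 m/day.
Seepage velocity v = q / n_e = 0.001909 / 0.13 = 0.01469 m/day.
Travel time t = L / v = 2380 / 0.01469 = 1.620e+05 days = 443.6 years.

444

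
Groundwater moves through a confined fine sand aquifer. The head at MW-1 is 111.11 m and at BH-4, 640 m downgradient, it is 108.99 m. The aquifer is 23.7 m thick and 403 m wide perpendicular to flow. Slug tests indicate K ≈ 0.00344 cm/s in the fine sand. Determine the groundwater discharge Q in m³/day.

94.0

Convert K: 0.00344 cm/s × 864 = 2.972 m/day.
Cross-sectional area A = 403 × 23.7 = 9551 m².
Hydraulic gradient i = (111.11 − 108.99) / 640 = 2.12 / 640 = 0.003313.
Darcy's law: Q = K · A · i = 2.972 × 9551 × 0.003313 = 94.03 m³/day.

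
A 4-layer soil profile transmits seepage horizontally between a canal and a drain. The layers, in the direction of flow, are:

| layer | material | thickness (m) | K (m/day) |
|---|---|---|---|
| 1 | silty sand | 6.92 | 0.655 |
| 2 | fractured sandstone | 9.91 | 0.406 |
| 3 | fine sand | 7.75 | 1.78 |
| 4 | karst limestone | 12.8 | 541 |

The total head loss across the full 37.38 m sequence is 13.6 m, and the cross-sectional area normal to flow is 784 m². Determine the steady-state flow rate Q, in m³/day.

271

Flow is perpendicular to layering, so the layers act in series and the equivalent K is the thickness-weighted harmonic mean.
Total thickness L = 6.92 + 9.91 + 7.75 + 12.8 = 37.38 m.
Σ(b_i/K_i) = 6.92/0.655 + 9.91/0.406 + 7.75/1.78 + 12.8/541 = 39.35 d.
K_eq = L / Σ(b_i/K_i) = 37.38 / 39.35 = 0.9499 m/day.
Q = K_eq · A · (Δh/L) = 0.9499 × 784 × (13.6/37.38) = 271.0 m³/day.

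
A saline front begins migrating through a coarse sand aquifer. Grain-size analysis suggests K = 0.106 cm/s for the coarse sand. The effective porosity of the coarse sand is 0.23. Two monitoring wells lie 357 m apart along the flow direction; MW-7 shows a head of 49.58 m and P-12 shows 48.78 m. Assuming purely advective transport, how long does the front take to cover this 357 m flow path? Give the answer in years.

1.10

Convert K: 0.106 cm/s × 864 = 91.58 m/day.
Hydraulic gradient i = (49.58 − 48.78) / 357 = 0.8 / 357 = 0.002241.
Darcy flux q = K · i = 91.58 × 0.002241 = 0.2052 m/day.
Seepage velocity v = q / n_e = 0.2052 / 0.23 = 0.8923 m/day.
Travel time t = L / v = 357 / 0.8923 = 400.1 days = 1.095 years.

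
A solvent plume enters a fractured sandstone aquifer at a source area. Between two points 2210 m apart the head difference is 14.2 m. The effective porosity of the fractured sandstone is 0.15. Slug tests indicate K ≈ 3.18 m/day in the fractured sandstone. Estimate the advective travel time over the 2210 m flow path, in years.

44.4

Hydraulic gradient i = Δh / L = 14.2 / 2210 = 0.006425.
Darcy flux q = K · i = 3.180 × 0.006425 = 0.02043 m/day.
Seepage velocity v = q / n_e = 0.02043 / 0.15 = 0.1362 m/day.
Travel time t = L / v = 2210 / 0.1362 = 16224 days = 44.42 years.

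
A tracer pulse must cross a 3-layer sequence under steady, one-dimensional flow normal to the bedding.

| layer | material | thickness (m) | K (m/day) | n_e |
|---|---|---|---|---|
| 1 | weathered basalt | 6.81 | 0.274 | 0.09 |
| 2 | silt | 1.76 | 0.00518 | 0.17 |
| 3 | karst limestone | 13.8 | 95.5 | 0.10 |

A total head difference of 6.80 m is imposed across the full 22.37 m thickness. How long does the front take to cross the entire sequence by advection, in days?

123

With flow normal to the layers, continuity requires the same specific discharge q through every layer.
Σ(b_i/K_i) = 6.81/0.274 + 1.76/0.00518 + 13.8/95.5 = 364.8 d.
q = Δh / Σ(b_i/K_i) = 6.80 / 364.8 = 0.01864 m/day.
In each layer the seepage velocity is v_i = q/n_i, so the layer transit time is t_i = b_i·n_i / q:
  layer 1 (weathered basalt): t_1 = 6.81 × 0.09 / 0.01864 = 32.88 d
  layer 2 (silt): t_2 = 1.76 × 0.17 / 0.01864 = 16.05 d
  layer 3 (karst limestone): t_3 = 13.8 × 0.10 / 0.01864 = 74.03 d
Total t = Σ t_i = 123.0 days.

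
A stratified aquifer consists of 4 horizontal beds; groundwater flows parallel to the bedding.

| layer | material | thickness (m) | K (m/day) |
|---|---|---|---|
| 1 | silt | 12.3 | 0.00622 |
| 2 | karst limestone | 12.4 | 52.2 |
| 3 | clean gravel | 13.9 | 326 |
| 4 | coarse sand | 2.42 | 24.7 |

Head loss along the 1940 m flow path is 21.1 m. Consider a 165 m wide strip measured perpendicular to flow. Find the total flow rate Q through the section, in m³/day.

Flow is parallel to layering, so each bed carries its own Darcy discharge and the transmissivities add.
Σ(K_i·b_i) = 0.00622×12.3 + 52.2×12.4 + 326×13.9 + 24.7×2.42 = 5239 m²/day.
Hydraulic gradient i = Δh / L = 21.1 / 1940 = 0.01088.
Q = Σ(K_i·b_i) · W · i = 5239 × 165 × 0.01088 = 9401 m³/day.

9400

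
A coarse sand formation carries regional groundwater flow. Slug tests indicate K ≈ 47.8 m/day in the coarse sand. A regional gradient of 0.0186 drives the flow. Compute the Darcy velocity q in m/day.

0.889

Hydraulic gradient i = 0.0186.
Specific discharge q = K · i = 47.80 × 0.01860 = 0.8891 m/day.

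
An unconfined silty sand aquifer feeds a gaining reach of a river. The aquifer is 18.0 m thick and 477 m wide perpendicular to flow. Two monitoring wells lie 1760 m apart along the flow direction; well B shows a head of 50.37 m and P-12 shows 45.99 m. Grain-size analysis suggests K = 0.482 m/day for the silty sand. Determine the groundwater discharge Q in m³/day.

Cross-sectional area A = 477 × 18.0 = 8586 m².
Hydraulic gradient i = (50.37 − 45.99) / 1760 = 4.38 / 1760 = 0.002489.
Darcy's law: Q = K · A · i = 0.4820 × 8586 × 0.002489 = 10.30 m³/day.

10.3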